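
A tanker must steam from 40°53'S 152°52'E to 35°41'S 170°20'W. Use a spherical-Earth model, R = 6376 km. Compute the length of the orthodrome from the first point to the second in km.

3242 km

cos σ = sin φ₁ sin φ₂ + cos φ₁ cos φ₂ cos Δλ
      = sin(-40.88°)sin(-35.68°) + cos(-40.88°)cos(-35.68°)cos(36.80°) = 0.8735
σ = 29.130° → d = Rσ = 6376·0.50842 = 3242 km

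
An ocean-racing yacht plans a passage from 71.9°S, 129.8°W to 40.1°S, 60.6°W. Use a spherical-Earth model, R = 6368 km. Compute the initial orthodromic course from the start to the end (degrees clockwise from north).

85.4°

θ = atan2( sin Δλ·cos φ₂ ,  cos φ₁ sin φ₂ − sin φ₁ cos φ₂ cos Δλ )
  = atan2(+0.7151, +0.0581) = 85.36°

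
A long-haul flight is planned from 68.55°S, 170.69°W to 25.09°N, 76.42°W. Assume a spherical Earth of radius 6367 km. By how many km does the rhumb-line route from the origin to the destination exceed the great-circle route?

Great circle: cos σ = sin φ₁ sin φ₂ + cos φ₁ cos φ₂ cos Δλ,  σ = 2.0035 rad → d_gc = 12756.3 km
Rhumb line: Δψ = +2.1165, q = Δφ/Δψ = 0.7722, d_rh = R√(Δφ²+q²Δλ²) = 13180.1 km
Excess = 13180.1 − 12756.3 = 423.8 ≈ 424 km

424 km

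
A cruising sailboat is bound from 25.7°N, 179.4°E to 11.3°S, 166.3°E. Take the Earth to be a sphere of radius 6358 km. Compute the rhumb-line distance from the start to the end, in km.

4343 km

Rhumb course C = atan2(Δλ, Δψ) with Δψ = ln[tan(π/4+φ₂/2)/tan(π/4+φ₁/2)] = -0.6629, Δλ = -0.2286 → C = 199.03°
d = R·|Δφ| / |cos C| = 6358·0.64577 / 0.94535 = 4343 km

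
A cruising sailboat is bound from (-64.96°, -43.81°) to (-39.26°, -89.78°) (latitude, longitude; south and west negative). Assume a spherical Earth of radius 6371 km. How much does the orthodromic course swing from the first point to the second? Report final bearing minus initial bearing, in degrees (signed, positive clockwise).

+37.9°

Initial bearing θ₁ = atan2(sin Δλ cos φ₂, cos φ₁ sin φ₂ − sin φ₁ cos φ₂ cos Δλ) = 291.54°
Final bearing θ₂ = (initial bearing from the destination back to the start) + 180° = 329.44°
Δθ = θ₂ − θ₁ = +37.9°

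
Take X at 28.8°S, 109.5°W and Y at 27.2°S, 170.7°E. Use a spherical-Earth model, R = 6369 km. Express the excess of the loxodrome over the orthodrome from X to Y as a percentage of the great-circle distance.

Great circle: σ = 1.2044 rad → d_gc = Rσ = 7671.0 km
Rhumb: Δφ = +0.0279, Δλ = -1.3928, Δψ = +0.0316, q = Δφ/Δψ = 0.8829 → d_rh = R√(Δφ²+q²Δλ²) = 7833.9 km
Excess = (7833.9 − 7671.0) / 7671.0 = 162.9 / 7671.0 = 2.12% ≈ 2.1%

2.1%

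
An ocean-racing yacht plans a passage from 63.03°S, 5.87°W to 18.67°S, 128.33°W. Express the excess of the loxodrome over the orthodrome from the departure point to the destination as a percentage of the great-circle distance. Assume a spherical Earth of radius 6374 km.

11.9%

Great circle: σ = 1.5161 rad → d_gc = Rσ = 9663.4 km
Rhumb: Δφ = +0.7742, Δλ = -2.1373, Δψ = +1.0962, q = Δφ/Δψ = 0.7063 → d_rh = R√(Δφ²+q²Δλ²) = 10813.9 km
Excess = (10813.9 − 9663.4) / 9663.4 = 1150.5 / 9663.4 = 11.91% ≈ 11.9%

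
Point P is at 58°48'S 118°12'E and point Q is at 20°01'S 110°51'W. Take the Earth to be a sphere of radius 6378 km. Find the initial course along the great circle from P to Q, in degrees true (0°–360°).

134.8°

θ = atan2( sin Δλ·cos φ₂ ,  cos φ₁ sin φ₂ − sin φ₁ cos φ₂ cos Δλ )
  = atan2(+0.7097, -0.7041) = 134.77°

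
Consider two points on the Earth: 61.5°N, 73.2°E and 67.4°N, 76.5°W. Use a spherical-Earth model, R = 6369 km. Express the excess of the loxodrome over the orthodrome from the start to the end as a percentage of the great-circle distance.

31.1%

Great circle: σ = 0.8592 rad → d_gc = Rσ = 5472.5 km
Rhumb: Δφ = +0.1030, Δλ = -2.6128, Δψ = +0.2398, q = Δφ/Δψ = 0.4294 → d_rh = R√(Δφ²+q²Δλ²) = 7176.1 km
Excess = (7176.1 − 5472.5) / 5472.5 = 1703.6 / 5472.5 = 31.13% ≈ 31.1%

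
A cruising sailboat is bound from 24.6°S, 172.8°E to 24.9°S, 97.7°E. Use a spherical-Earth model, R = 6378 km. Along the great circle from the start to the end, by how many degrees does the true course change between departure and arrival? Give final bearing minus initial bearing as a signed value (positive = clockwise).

+35.7°

At departure: θ₁ = atan2(sin Δλ cos φ₂, cos φ₁ sin φ₂ − sin φ₁ cos φ₂ cos Δλ) = 251.95°
At arrival: θ₂ = atan2(sin Δλ cos φ₁, −cos φ₂ sin φ₁ + sin φ₂ cos φ₁ cos Δλ) = 287.62°
Δθ = θ₂ − θ₁ = +35.7°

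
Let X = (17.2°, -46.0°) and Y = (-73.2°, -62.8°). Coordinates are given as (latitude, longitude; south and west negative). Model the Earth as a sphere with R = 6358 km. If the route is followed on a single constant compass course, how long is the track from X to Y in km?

Δψ = ln[tan(π/4+φ₂/2)/tan(π/4+φ₁/2)] = -2.2176;  Δφ = -1.5778 rad,  Δλ = -0.2932 rad
q = Δφ/Δψ = 0.7115
d = R·√(Δφ² + q²Δλ²) = 6358·1.59151 = 10119 km

10119 km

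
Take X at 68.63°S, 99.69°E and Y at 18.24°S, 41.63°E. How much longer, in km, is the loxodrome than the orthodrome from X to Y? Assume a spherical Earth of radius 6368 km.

160 km

Great circle: cos σ = sin φ₁ sin φ₂ + cos φ₁ cos φ₂ cos Δλ,  σ = 1.0763 rad → d_gc = 6854.0 km
Rhumb line: Δψ = +1.3438, q = Δφ/Δψ = 0.6545, d_rh = R√(Δφ²+q²Δλ²) = 7014.3 km
Excess = 7014.3 − 6854.0 = 160.3 ≈ 160 km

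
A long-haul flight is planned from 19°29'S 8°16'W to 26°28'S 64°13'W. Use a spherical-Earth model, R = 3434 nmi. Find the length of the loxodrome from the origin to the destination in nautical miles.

Rhumb course C = atan2(Δλ, Δψ) with Δψ = ln[tan(π/4+φ₂/2)/tan(π/4+φ₁/2)] = -0.1325, Δλ = -0.9765 → C = 262.27°
d = R·|Δφ| / |cos C| = 3434·0.12188 / 0.13445 = 3113 nmi

3113 nmi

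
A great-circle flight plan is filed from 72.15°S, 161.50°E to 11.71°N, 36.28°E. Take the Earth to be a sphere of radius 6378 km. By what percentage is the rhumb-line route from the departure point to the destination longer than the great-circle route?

9.7%

Great circle: σ = 1.9458 rad → d_gc = Rσ = 12410.4 km
Rhumb: Δφ = +1.4636, Δλ = -2.1855, Δψ = +2.0571, q = Δφ/Δψ = 0.7115 → d_rh = R√(Δφ²+q²Δλ²) = 13620.2 km
Excess = (13620.2 − 12410.4) / 12410.4 = 1209.8 / 12410.4 = 9.748% ≈ 9.7%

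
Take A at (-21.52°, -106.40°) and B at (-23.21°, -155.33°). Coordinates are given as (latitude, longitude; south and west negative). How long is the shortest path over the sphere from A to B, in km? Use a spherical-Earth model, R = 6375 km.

Haversine: a = sin²(Δφ/2)+cos φ₁ cos φ₂ sin²(Δλ/2) = 0.14686;  σ = 2·atan2(√a,√(1−a))
σ = 45.067° → d = Rσ = 6375·0.78656 = 5014 km

5014 km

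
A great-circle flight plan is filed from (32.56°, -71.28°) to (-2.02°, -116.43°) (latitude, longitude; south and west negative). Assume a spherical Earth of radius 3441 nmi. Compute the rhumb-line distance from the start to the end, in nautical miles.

Δψ = ln[tan(π/4+φ₂/2)/tan(π/4+φ₁/2)] = -0.6369;  Δφ = -0.6035 rad,  Δλ = -0.7880 rad
q = Δφ/Δψ = 0.9477
d = R·√(Δφ² + q²Δλ²) = 3441·0.96018 = 3304 nmi

3304 nmi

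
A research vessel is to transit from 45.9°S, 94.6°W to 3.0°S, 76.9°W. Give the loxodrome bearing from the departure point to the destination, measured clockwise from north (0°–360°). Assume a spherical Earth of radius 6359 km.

Meridional parts: M(φ₁)=-0.9038, M(φ₂)=-0.0524 → ΔM = +0.8514;  Δλ = +0.3089 rad
tan C = Δλ / ΔM = +0.3628 → C = 19.94°

19.9°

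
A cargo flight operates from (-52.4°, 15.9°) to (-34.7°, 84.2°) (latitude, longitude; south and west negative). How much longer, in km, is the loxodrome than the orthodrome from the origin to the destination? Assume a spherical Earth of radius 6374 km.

176 km

Great circle: cos σ = sin φ₁ sin φ₂ + cos φ₁ cos φ₂ cos Δλ,  σ = 0.8808 rad → d_gc = 5614.4 km
Rhumb line: Δψ = +0.4311, q = Δφ/Δψ = 0.7166, d_rh = R√(Δφ²+q²Δλ²) = 5790.0 km
Excess = 5790.0 − 5614.4 = 175.6 ≈ 176 km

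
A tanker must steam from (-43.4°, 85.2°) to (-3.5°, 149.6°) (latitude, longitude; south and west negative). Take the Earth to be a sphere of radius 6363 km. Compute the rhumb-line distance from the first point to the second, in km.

Δψ = ln[tan(π/4+φ₂/2)/tan(π/4+φ₁/2)] = +0.7813;  Δφ = +0.6964 rad,  Δλ = +1.1240 rad
q = Δφ/Δψ = 0.8913
d = R·√(Δφ² + q²Δλ²) = 6363·1.22010 = 7763 km

7763 km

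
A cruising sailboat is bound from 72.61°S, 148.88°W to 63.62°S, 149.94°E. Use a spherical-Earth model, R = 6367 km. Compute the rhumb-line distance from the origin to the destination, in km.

Rhumb course C = atan2(Δλ, Δψ) with Δψ = ln[tan(π/4+φ₂/2)/tan(π/4+φ₁/2)] = +0.4269, Δλ = -1.0678 → C = 291.79°
d = R·|Δφ| / |cos C| = 6367·0.15691 / 0.37121 = 2691 km

2691 km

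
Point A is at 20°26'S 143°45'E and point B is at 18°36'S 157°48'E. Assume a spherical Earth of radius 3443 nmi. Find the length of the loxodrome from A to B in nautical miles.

803 nmi

Δψ = ln[tan(π/4+φ₂/2)/tan(π/4+φ₁/2)] = +0.0340;  Δφ = +0.0320 rad,  Δλ = +0.2452 rad
q = Δφ/Δψ = 0.9425
d = R·√(Δφ² + q²Δλ²) = 3443·0.23332 = 803 nmi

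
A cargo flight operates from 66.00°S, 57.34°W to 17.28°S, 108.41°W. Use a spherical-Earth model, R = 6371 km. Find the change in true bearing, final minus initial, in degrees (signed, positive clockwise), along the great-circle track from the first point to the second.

At departure: θ₁ = atan2(sin Δλ cos φ₂, cos φ₁ sin φ₂ − sin φ₁ cos φ₂ cos Δλ) = 299.91°
At arrival: θ₂ = atan2(sin Δλ cos φ₁, −cos φ₂ sin φ₁ + sin φ₂ cos φ₁ cos Δλ) = 338.33°
Δθ = θ₂ − θ₁ = +38.4°

+38.4°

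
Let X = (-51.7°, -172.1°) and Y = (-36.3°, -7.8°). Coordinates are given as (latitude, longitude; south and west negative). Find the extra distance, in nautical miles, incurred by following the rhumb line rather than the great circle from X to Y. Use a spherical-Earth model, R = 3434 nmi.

1632 nmi

Great circle: cos σ = sin φ₁ sin φ₂ + cos φ₁ cos φ₂ cos Δλ,  σ = 1.5871 rad → d_gc = 5450.0 nmi
Rhumb line: Δψ = +0.3769, q = Δφ/Δψ = 0.7131, d_rh = R√(Δφ²+q²Δλ²) = 7082.4 nmi
Excess = 7082.4 − 5450.0 = 1632.4 ≈ 1632 nmi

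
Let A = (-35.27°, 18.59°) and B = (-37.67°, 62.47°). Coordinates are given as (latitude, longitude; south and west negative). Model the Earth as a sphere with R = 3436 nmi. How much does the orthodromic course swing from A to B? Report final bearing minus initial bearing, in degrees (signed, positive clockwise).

-26.9°

At departure: θ₁ = atan2(sin Δλ cos φ₂, cos φ₁ sin φ₂ − sin φ₁ cos φ₂ cos Δλ) = 107.17°
At arrival: θ₂ = atan2(sin Δλ cos φ₁, −cos φ₂ sin φ₁ + sin φ₂ cos φ₁ cos Δλ) = 80.23°
Δθ = θ₂ − θ₁ = -26.9°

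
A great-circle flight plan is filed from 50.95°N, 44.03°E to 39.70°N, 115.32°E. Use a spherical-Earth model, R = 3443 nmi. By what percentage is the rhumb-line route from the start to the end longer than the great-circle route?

Great circle: σ = 0.8612 rad → d_gc = Rσ = 2965.0 nmi
Rhumb: Δφ = -0.1963, Δλ = +1.2442, Δψ = -0.2806, q = Δφ/Δψ = 0.6996 → d_rh = R√(Δφ²+q²Δλ²) = 3072.5 nmi
Excess = (3072.5 − 2965.0) / 2965.0 = 107.5 / 2965.0 = 3.63% ≈ 3.6%

3.6%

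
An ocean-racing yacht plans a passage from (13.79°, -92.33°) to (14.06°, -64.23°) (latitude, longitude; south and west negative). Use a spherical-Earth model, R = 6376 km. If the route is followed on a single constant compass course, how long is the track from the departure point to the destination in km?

3035 km

Δψ = ln[tan(π/4+φ₂/2)/tan(π/4+φ₁/2)] = +0.0049;  Δφ = +0.0047 rad,  Δλ = +0.4904 rad
q = Δφ/Δψ = 0.9706
d = R·√(Δφ² + q²Δλ²) = 6376·0.47605 = 3035 km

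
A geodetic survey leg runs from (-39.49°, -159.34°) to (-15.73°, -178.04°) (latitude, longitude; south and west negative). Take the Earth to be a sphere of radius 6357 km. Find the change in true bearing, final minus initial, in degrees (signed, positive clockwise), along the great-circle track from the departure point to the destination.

+8.9°

Initial bearing θ₁ = atan2(sin Δλ cos φ₂, cos φ₁ sin φ₂ − sin φ₁ cos φ₂ cos Δλ) = 320.21°
Final bearing θ₂ = (initial bearing from the destination back to the start) + 180° = 329.13°
Δθ = θ₂ − θ₁ = +8.9°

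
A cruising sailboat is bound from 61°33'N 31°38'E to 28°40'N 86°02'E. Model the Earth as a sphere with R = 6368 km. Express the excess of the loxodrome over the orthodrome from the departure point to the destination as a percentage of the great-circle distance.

2.1%

Great circle: σ = 0.8432 rad → d_gc = Rσ = 5369.2 km
Rhumb: Δφ = -0.5739, Δλ = +0.9495, Δψ = -0.8498, q = Δφ/Δψ = 0.6754 → d_rh = R√(Δφ²+q²Δλ²) = 5480.2 km
Excess = (5480.2 − 5369.2) / 5369.2 = 111.0 / 5369.2 = 2.07% ≈ 2.1%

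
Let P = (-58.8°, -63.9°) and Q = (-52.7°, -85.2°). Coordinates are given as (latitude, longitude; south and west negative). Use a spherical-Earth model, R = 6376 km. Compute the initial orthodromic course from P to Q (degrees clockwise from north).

N = sin Δλ·cos φ₂ = -0.2201;  D = cos φ₁ sin φ₂ − sin φ₁ cos φ₂ cos Δλ = +0.0709
initial course = atan2(N, D) = 287.84°

287.8°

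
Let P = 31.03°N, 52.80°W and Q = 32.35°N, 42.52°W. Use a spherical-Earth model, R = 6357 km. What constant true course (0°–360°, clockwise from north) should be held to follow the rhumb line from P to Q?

Meridional parts: M(φ₁)=+0.5702, M(φ₂)=+0.5972 → ΔM = +0.0271;  Δλ = +0.1794 rad
tan C = Δλ / ΔM = +6.6265 → C = 81.42°

81.4°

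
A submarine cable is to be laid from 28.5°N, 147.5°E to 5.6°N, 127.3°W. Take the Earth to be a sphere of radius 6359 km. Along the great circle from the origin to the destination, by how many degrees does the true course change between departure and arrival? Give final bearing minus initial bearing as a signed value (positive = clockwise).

+30.8°

At departure: θ₁ = atan2(sin Δλ cos φ₂, cos φ₁ sin φ₂ − sin φ₁ cos φ₂ cos Δλ) = 87.34°
At arrival: θ₂ = atan2(sin Δλ cos φ₁, −cos φ₂ sin φ₁ + sin φ₂ cos φ₁ cos Δλ) = 118.11°
Δθ = θ₂ − θ₁ = +30.8°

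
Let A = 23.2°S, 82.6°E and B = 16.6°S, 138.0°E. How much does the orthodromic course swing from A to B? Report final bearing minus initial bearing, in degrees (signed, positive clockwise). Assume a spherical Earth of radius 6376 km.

-20.3°

At departure: θ₁ = atan2(sin Δλ cos φ₂, cos φ₁ sin φ₂ − sin φ₁ cos φ₂ cos Δλ) = 93.50°
At arrival: θ₂ = atan2(sin Δλ cos φ₁, −cos φ₂ sin φ₁ + sin φ₂ cos φ₁ cos Δλ) = 73.20°
Δθ = θ₂ − θ₁ = -20.3°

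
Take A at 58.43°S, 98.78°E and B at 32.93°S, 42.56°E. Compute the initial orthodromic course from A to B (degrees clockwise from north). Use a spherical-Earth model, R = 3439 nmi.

θ = atan2( sin Δλ·cos φ₂ ,  cos φ₁ sin φ₂ − sin φ₁ cos φ₂ cos Δλ )
  = atan2(-0.6976, +0.1130) = 279.20°

279.2°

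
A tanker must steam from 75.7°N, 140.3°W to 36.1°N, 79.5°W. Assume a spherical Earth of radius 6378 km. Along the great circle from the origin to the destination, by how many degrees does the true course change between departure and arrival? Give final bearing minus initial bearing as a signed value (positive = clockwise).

+54.6°

At departure: θ₁ = atan2(sin Δλ cos φ₂, cos φ₁ sin φ₂ − sin φ₁ cos φ₂ cos Δλ) = 108.53°
At arrival: θ₂ = atan2(sin Δλ cos φ₁, −cos φ₂ sin φ₁ + sin φ₂ cos φ₁ cos Δλ) = 163.15°
Δθ = θ₂ − θ₁ = +54.6°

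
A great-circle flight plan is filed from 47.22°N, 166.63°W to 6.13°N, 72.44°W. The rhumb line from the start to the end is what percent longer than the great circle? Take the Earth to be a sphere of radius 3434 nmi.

Great circle: σ = 1.5418 rad → d_gc = Rσ = 5294.4 nmi
Rhumb: Δφ = -0.7172, Δλ = +1.6439, Δψ = -0.8301, q = Δφ/Δψ = 0.8640 → d_rh = R√(Δφ²+q²Δλ²) = 5463.8 nmi
Excess = (5463.8 − 5294.4) / 5294.4 = 169.4 / 5294.4 = 3.20% ≈ 3.2%

3.2%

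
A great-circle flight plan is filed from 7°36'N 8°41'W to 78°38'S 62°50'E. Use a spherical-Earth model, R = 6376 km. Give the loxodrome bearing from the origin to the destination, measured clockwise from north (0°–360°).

Δψ = ln[tan(π/4+φ₂/2)/tan(π/4+φ₁/2)] = -2.4404
Δλ = +1.2482 rad (taken the short way round)
course = atan2(Δλ, Δψ) = 152.91°

152.9°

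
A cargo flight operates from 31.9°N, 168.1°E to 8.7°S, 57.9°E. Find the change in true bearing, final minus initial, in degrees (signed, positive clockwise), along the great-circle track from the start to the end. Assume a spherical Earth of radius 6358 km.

At departure: θ₁ = atan2(sin Δλ cos φ₂, cos φ₁ sin φ₂ − sin φ₁ cos φ₂ cos Δλ) = 273.21°
At arrival: θ₂ = atan2(sin Δλ cos φ₁, −cos φ₂ sin φ₁ + sin φ₂ cos φ₁ cos Δλ) = 239.04°
Δθ = θ₂ − θ₁ = -34.2°

-34.2°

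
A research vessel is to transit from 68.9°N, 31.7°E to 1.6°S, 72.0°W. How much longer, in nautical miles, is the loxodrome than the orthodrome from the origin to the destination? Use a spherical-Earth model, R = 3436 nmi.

378 nmi

Great circle: cos σ = sin φ₁ sin φ₂ + cos φ₁ cos φ₂ cos Δλ,  σ = 1.6823 rad → d_gc = 5780.4 nmi
Rhumb line: Δψ = -1.7086, q = Δφ/Δψ = 0.7201, d_rh = R√(Δφ²+q²Δλ²) = 6158.8 nmi
Excess = 6158.8 − 5780.4 = 378.4 ≈ 378 nmi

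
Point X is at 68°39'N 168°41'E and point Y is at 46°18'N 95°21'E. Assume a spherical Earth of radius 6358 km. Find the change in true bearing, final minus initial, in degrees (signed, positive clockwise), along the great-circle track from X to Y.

Initial bearing θ₁ = atan2(sin Δλ cos φ₂, cos φ₁ sin φ₂ − sin φ₁ cos φ₂ cos Δλ) = 276.78°
Final bearing θ₂ = (initial bearing from the destination back to the start) + 180° = 211.55°
Δθ = θ₂ − θ₁ = -65.2°

-65.2°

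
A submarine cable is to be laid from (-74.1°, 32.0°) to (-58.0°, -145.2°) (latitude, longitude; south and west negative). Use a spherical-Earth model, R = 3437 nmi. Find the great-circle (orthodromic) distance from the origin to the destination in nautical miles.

2873 nmi

cos σ = sin φ₁ sin φ₂ + cos φ₁ cos φ₂ cos Δλ
      = sin(-74.10°)sin(-58.00°) + cos(-74.10°)cos(-58.00°)cos(-177.20°) = 0.6706
σ = 47.887° → d = Rσ = 3437·0.83578 = 2873 nmi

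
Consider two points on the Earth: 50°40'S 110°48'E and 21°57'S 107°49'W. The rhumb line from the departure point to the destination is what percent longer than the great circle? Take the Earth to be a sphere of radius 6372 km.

Great circle: σ = 1.7418 rad → d_gc = Rσ = 11099.0 km
Rhumb: Δφ = +0.5012, Δλ = +2.4676, Δψ = +0.6361, q = Δφ/Δψ = 0.7879 → d_rh = R√(Δφ²+q²Δλ²) = 12794.4 km
Excess = (12794.4 − 11099.0) / 11099.0 = 1695.4 / 11099.0 = 15.28% ≈ 15.3%

15.3%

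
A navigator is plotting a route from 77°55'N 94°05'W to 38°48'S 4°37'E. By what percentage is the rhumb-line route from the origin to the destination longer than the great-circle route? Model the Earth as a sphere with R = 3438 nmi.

Great circle: σ = 2.2619 rad → d_gc = Rσ = 7776.5 nmi
Rhumb: Δφ = -2.0371, Δλ = +1.7226, Δψ = -2.9816, q = Δφ/Δψ = 0.6832 → d_rh = R√(Δφ²+q²Δλ²) = 8088.4 nmi
Excess = (8088.4 − 7776.5) / 7776.5 = 311.9 / 7776.5 = 4.01% ≈ 4.0%

4.0%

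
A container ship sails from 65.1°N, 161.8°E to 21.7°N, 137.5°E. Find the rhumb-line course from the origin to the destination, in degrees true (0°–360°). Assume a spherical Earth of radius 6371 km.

Meridional parts: M(φ₁)=+1.5106, M(φ₂)=+0.3881 → ΔM = -1.1225;  Δλ = -0.4241 rad
tan C = Δλ / ΔM = +0.3778 → C = 200.70°

200.7°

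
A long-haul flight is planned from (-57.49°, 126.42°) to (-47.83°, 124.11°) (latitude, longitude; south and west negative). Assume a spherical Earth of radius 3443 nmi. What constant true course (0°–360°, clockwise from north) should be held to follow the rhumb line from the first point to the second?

351.8°

Δψ = ln[tan(π/4+φ₂/2)/tan(π/4+φ₁/2)] = +0.2794
Δλ = -0.0403 rad (taken the short way round)
course = atan2(Δλ, Δψ) = 351.79°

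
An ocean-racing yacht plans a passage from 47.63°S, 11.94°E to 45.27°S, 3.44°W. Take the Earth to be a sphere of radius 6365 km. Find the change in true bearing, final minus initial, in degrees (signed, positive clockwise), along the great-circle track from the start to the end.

At departure: θ₁ = atan2(sin Δλ cos φ₂, cos φ₁ sin φ₂ − sin φ₁ cos φ₂ cos Δλ) = 276.89°
At arrival: θ₂ = atan2(sin Δλ cos φ₁, −cos φ₂ sin φ₁ + sin φ₂ cos φ₁ cos Δλ) = 288.07°
Δθ = θ₂ − θ₁ = +11.2°

+11.2°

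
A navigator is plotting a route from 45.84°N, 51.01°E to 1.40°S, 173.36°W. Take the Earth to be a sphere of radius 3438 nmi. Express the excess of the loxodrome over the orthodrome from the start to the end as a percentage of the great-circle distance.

Great circle: σ = 2.1122 rad → d_gc = Rσ = 7261.9 nmi
Rhumb: Δφ = -0.8245, Δλ = +2.3672, Δψ = -0.9267, q = Δφ/Δψ = 0.8897 → d_rh = R√(Δφ²+q²Δλ²) = 7775.9 nmi
Excess = (7775.9 − 7261.9) / 7261.9 = 514.0 / 7261.9 = 7.08% ≈ 7.1%

7.1%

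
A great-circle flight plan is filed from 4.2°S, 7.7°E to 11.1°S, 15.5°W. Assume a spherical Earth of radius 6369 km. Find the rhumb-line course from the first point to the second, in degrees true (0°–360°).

253.3°

Meridional parts: M(φ₁)=-0.0734, M(φ₂)=-0.1950 → ΔM = -0.1216;  Δλ = -0.4049 rad
tan C = Δλ / ΔM = +3.3303 → C = 253.29°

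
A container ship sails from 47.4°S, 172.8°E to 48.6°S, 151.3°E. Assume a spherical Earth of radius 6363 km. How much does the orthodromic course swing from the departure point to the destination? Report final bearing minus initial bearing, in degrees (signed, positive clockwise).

Initial bearing θ₁ = atan2(sin Δλ cos φ₂, cos φ₁ sin φ₂ − sin φ₁ cos φ₂ cos Δλ) = 257.26°
Final bearing θ₂ = (initial bearing from the destination back to the start) + 180° = 273.32°
Δθ = θ₂ − θ₁ = +16.1°

+16.1°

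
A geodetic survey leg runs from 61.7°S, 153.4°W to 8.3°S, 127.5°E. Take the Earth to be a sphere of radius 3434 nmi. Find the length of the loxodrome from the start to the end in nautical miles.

Rhumb course C = atan2(Δλ, Δψ) with Δψ = ln[tan(π/4+φ₂/2)/tan(π/4+φ₁/2)] = +1.2325, Δλ = -1.3806 → C = 311.76°
d = R·|Δφ| / |cos C| = 3434·0.93201 / 0.66598 = 4806 nmi

4806 nmi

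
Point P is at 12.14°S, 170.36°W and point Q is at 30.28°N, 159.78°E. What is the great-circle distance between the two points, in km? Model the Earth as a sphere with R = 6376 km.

5701 km

cos σ = sin φ₁ sin φ₂ + cos φ₁ cos φ₂ cos Δλ
      = sin(-12.14°)sin(30.28°) + cos(-12.14°)cos(30.28°)cos(-29.86°) = 0.6261
σ = 51.234° → d = Rσ = 6376·0.89420 = 5701 km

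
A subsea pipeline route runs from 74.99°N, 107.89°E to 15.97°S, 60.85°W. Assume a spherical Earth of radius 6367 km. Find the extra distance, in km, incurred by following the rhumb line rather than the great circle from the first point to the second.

2973 km

Great circle: cos σ = sin φ₁ sin φ₂ + cos φ₁ cos φ₂ cos Δλ,  σ = 2.1059 rad → d_gc = 13408.4 km
Rhumb line: Δψ = -2.3093, q = Δφ/Δψ = 0.6875, d_rh = R√(Δφ²+q²Δλ²) = 16381.0 km
Excess = 16381.0 − 13408.4 = 2972.6 ≈ 2973 km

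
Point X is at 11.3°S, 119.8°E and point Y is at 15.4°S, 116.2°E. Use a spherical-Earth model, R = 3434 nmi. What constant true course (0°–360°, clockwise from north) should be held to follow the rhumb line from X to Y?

220.5°

Meridional parts: M(φ₁)=-0.1985, M(φ₂)=-0.2721 → ΔM = -0.0736;  Δλ = -0.0628 rad
tan C = Δλ / ΔM = +0.8541 → C = 220.50°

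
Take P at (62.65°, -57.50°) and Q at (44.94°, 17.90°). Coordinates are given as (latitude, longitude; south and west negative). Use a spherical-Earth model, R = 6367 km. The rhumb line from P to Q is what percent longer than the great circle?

5.2%

Great circle: σ = 0.7822 rad → d_gc = Rσ = 4980.1 km
Rhumb: Δφ = -0.3091, Δλ = +1.3160, Δψ = -0.5335, q = Δφ/Δψ = 0.5794 → d_rh = R√(Δφ²+q²Δλ²) = 5238.1 km
Excess = (5238.1 − 4980.1) / 4980.1 = 258.0 / 4980.1 = 5.18% ≈ 5.2%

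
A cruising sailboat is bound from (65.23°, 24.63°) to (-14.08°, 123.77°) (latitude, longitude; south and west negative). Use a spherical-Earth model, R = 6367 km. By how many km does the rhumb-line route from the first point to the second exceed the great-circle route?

Great circle: cos σ = sin φ₁ sin φ₂ + cos φ₁ cos φ₂ cos Δλ,  σ = 1.8603 rad → d_gc = 11844.3 km
Rhumb line: Δψ = -1.7642, q = Δφ/Δψ = 0.7846, d_rh = R√(Δφ²+q²Δλ²) = 12344.7 km
Excess = 12344.7 − 11844.3 = 500.4 ≈ 500 km

500 km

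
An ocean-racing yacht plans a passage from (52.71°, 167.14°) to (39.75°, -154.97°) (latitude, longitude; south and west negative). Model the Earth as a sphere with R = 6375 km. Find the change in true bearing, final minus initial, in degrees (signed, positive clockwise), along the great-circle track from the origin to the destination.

At departure: θ₁ = atan2(sin Δλ cos φ₂, cos φ₁ sin φ₂ − sin φ₁ cos φ₂ cos Δλ) = 101.41°
At arrival: θ₂ = atan2(sin Δλ cos φ₁, −cos φ₂ sin φ₁ + sin φ₂ cos φ₁ cos Δλ) = 129.43°
Δθ = θ₂ − θ₁ = +28.0°

+28.0°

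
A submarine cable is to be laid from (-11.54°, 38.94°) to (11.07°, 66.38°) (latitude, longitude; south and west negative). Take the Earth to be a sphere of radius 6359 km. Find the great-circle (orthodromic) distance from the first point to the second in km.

3931 km

cos σ = sin φ₁ sin φ₂ + cos φ₁ cos φ₂ cos Δλ
      = sin(-11.54°)sin(11.07°) + cos(-11.54°)cos(11.07°)cos(27.44°) = 0.8150
σ = 35.416° → d = Rσ = 6359·0.61813 = 3931 km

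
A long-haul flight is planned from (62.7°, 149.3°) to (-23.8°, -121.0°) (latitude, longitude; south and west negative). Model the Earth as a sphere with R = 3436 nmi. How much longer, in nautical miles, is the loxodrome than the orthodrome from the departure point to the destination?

157 nmi

Great circle: cos σ = sin φ₁ sin φ₂ + cos φ₁ cos φ₂ cos Δλ,  σ = 1.9352 rad → d_gc = 6649.4 nmi
Rhumb line: Δψ = -1.8432, q = Δφ/Δψ = 0.8191, d_rh = R√(Δφ²+q²Δλ²) = 6806.0 nmi
Excess = 6806.0 − 6649.4 = 156.6 ≈ 157 nmi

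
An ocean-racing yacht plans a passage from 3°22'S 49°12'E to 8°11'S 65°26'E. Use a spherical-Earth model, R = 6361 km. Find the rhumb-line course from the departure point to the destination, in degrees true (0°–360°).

Meridional parts: M(φ₁)=-0.0588, M(φ₂)=-0.1433 → ΔM = -0.0845;  Δλ = +0.2833 rad
tan C = Δλ / ΔM = -3.3521 → C = 106.61°

106.6°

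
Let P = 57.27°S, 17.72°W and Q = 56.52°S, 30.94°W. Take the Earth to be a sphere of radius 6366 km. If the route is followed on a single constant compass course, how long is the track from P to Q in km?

Δψ = ln[tan(π/4+φ₂/2)/tan(π/4+φ₁/2)] = +0.0240;  Δφ = +0.0131 rad,  Δλ = -0.2307 rad
q = Δφ/Δψ = 0.5462
d = R·√(Δφ² + q²Δλ²) = 6366·0.12669 = 807 km

807 km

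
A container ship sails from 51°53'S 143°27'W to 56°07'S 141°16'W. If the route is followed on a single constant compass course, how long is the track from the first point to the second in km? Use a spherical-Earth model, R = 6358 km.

Δψ = ln[tan(π/4+φ₂/2)/tan(π/4+φ₁/2)] = -0.1258;  Δφ = -0.0739 rad,  Δλ = +0.0381 rad
q = Δφ/Δψ = 0.5871
d = R·√(Δφ² + q²Δλ²) = 6358·0.07720 = 491 km

491 km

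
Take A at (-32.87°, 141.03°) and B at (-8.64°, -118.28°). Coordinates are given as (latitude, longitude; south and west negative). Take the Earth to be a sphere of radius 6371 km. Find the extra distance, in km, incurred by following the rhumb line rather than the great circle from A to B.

Great circle: cos σ = sin φ₁ sin φ₂ + cos φ₁ cos φ₂ cos Δλ,  σ = 1.6434 rad → d_gc = 10469.8 km
Rhumb line: Δψ = +0.4567, q = Δφ/Δψ = 0.9261, d_rh = R√(Δφ²+q²Δλ²) = 10712.8 km
Excess = 10712.8 − 10469.8 = 243.0 ≈ 243 km

243 km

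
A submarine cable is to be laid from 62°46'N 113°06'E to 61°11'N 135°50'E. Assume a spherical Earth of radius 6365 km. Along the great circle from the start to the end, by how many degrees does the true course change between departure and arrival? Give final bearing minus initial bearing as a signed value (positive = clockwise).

Initial bearing θ₁ = atan2(sin Δλ cos φ₂, cos φ₁ sin φ₂ − sin φ₁ cos φ₂ cos Δλ) = 88.26°
Final bearing θ₂ = (initial bearing from the destination back to the start) + 180° = 108.39°
Δθ = θ₂ − θ₁ = +20.1°

+20.1°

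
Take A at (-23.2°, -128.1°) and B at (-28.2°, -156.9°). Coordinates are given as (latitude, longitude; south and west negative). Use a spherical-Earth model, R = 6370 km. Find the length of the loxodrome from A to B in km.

Rhumb course C = atan2(Δλ, Δψ) with Δψ = ln[tan(π/4+φ₂/2)/tan(π/4+φ₁/2)] = -0.0969, Δλ = -0.5027 → C = 259.09°
d = R·|Δφ| / |cos C| = 6370·0.08727 / 0.18928 = 2937 km

2937 km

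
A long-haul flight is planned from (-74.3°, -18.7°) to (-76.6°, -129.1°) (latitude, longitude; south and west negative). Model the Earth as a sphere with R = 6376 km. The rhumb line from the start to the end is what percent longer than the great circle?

16.5%

Great circle: σ = 0.4162 rad → d_gc = Rσ = 2653.8 km
Rhumb: Δφ = -0.0401, Δλ = -1.9268, Δψ = -0.1601, q = Δφ/Δψ = 0.2507 → d_rh = R√(Δφ²+q²Δλ²) = 3090.7 km
Excess = (3090.7 − 2653.8) / 2653.8 = 436.9 / 2653.8 = 16.46% ≈ 16.5%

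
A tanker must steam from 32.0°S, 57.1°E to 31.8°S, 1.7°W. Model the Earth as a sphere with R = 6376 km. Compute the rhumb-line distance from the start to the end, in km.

5555 km

Δψ = ln[tan(π/4+φ₂/2)/tan(π/4+φ₁/2)] = +0.0041;  Δφ = +0.0035 rad,  Δλ = -1.0263 rad
q = Δφ/Δψ = 0.8490
d = R·√(Δφ² + q²Δλ²) = 6376·0.87127 = 5555 km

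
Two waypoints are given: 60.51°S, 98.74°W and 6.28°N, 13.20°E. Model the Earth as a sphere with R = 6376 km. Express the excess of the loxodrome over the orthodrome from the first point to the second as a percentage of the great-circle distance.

Great circle: σ = 1.8526 rad → d_gc = Rσ = 11811.9 km
Rhumb: Δφ = +1.1657, Δλ = +1.9537, Δψ = +1.4447, q = Δφ/Δψ = 0.8069 → d_rh = R√(Δφ²+q²Δλ²) = 12500.7 km
Excess = (12500.7 − 11811.9) / 11811.9 = 688.8 / 11811.9 = 5.83% ≈ 5.8%

5.8%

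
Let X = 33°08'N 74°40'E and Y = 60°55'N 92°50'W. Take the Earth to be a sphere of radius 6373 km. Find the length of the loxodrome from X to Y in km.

12660 km

Rhumb course C = atan2(Δλ, Δψ) with Δψ = ln[tan(π/4+φ₂/2)/tan(π/4+φ₁/2)] = +0.7359, Δλ = -2.9234 → C = 284.13°
d = R·|Δφ| / |cos C| = 6373·0.48491 / 0.24411 = 12660 km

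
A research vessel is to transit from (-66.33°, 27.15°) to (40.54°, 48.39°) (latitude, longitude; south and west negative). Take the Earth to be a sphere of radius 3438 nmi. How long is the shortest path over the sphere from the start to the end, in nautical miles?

6487 nmi

Haversine: a = sin²(Δφ/2)+cos φ₁ cos φ₂ sin²(Δλ/2) = 0.65546;  σ = 2·atan2(√a,√(1−a))
σ = 108.115° → d = Rσ = 3438·1.88696 = 6487 nmi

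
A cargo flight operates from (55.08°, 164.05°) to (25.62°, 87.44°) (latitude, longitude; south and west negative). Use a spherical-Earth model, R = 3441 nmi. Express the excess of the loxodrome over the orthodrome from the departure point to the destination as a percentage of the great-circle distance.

3.7%

Great circle: σ = 1.0769 rad → d_gc = Rσ = 3705.5 nmi
Rhumb: Δφ = -0.5142, Δλ = -1.3371, Δψ = -0.6938, q = Δφ/Δψ = 0.7411 → d_rh = R√(Δφ²+q²Δλ²) = 3841.3 nmi
Excess = (3841.3 − 3705.5) / 3705.5 = 135.8 / 3705.5 = 3.66% ≈ 3.7%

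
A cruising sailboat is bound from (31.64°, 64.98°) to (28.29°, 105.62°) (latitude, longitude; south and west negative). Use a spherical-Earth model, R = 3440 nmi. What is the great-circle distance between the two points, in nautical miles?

cos σ = sin φ₁ sin φ₂ + cos φ₁ cos φ₂ cos Δλ
      = sin(31.64°)sin(28.29°) + cos(31.64°)cos(28.29°)cos(40.64°) = 0.8175
σ = 35.166° → d = Rσ = 3440·0.61377 = 2111 nmi

2111 nmi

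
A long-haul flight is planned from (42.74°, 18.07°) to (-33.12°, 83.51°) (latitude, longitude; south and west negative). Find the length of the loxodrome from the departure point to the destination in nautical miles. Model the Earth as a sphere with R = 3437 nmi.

Δψ = ln[tan(π/4+φ₂/2)/tan(π/4+φ₁/2)] = -1.4399;  Δφ = -1.3240 rad,  Δλ = +1.1421 rad
q = Δφ/Δψ = 0.9195
d = R·√(Δφ² + q²Δλ²) = 3437·1.68997 = 5808 nmi

5808 nmi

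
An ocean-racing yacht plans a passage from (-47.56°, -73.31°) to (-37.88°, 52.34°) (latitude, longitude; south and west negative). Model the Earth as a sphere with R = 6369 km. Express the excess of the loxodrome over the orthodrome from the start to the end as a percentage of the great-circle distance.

Great circle: σ = 1.4276 rad → d_gc = Rσ = 9092.5 km
Rhumb: Δφ = +0.1689, Δλ = +2.1930, Δψ = +0.2307, q = Δφ/Δψ = 0.7323 → d_rh = R√(Δφ²+q²Δλ²) = 10284.8 km
Excess = (10284.8 − 9092.5) / 9092.5 = 1192.3 / 9092.5 = 13.11% ≈ 13.1%

13.1%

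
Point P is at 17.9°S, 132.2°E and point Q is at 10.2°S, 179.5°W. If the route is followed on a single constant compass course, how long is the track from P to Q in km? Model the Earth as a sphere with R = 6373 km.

Δψ = ln[tan(π/4+φ₂/2)/tan(π/4+φ₁/2)] = +0.1387;  Δφ = +0.1344 rad,  Δλ = +0.8430 rad
q = Δφ/Δψ = 0.9693
d = R·√(Δφ² + q²Δλ²) = 6373·0.82806 = 5277 km

5277 km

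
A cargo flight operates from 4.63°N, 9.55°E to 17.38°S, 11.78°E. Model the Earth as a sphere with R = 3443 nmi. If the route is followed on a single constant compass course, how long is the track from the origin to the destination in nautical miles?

1329 nmi

Rhumb course C = atan2(Δλ, Δψ) with Δψ = ln[tan(π/4+φ₂/2)/tan(π/4+φ₁/2)] = -0.3890, Δλ = +0.0389 → C = 174.29°
d = R·|Δφ| / |cos C| = 3443·0.38415 / 0.99503 = 1329 nmi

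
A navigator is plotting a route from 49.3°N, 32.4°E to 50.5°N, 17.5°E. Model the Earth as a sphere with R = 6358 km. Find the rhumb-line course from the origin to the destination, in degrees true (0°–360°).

277.1°

Meridional parts: M(φ₁)=+0.9918, M(φ₂)=+1.0243 → ΔM = +0.0325;  Δλ = -0.2601 rad
tan C = Δλ / ΔM = -7.9973 → C = 277.13°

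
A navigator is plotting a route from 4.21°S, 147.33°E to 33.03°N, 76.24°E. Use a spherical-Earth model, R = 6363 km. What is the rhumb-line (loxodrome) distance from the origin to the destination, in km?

8558 km

Δψ = ln[tan(π/4+φ₂/2)/tan(π/4+φ₁/2)] = +0.6849;  Δφ = +0.6500 rad,  Δλ = -1.2408 rad
q = Δφ/Δψ = 0.9490
d = R·√(Δφ² + q²Δλ²) = 6363·1.34494 = 8558 km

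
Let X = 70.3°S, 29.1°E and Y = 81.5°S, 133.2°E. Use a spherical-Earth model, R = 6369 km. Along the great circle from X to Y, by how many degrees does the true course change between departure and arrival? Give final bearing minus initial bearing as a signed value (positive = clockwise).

Initial bearing θ₁ = atan2(sin Δλ cos φ₂, cos φ₁ sin φ₂ − sin φ₁ cos φ₂ cos Δλ) = 158.68°
Final bearing θ₂ = (initial bearing from the destination back to the start) + 180° = 56.02°
Δθ = θ₂ − θ₁ = -102.7°

-102.7°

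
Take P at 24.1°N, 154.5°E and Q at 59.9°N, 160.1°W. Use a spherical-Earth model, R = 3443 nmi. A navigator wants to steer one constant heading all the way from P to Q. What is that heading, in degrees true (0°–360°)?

42.0°

Meridional parts: M(φ₁)=+0.4336, M(φ₂)=+1.3135 → ΔM = +0.8799;  Δλ = +0.7924 rad
tan C = Δλ / ΔM = +0.9006 → C = 42.01°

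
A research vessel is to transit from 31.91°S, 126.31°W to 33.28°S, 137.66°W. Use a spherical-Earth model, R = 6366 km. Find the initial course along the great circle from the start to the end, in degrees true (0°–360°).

258.8°

θ = atan2( sin Δλ·cos φ₂ ,  cos φ₁ sin φ₂ − sin φ₁ cos φ₂ cos Δλ )
  = atan2(-0.1645, -0.0326) = 258.81°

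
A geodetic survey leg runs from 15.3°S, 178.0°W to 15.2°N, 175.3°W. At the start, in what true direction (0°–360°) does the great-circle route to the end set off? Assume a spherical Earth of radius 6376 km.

5.1°

θ = atan2( sin Δλ·cos φ₂ ,  cos φ₁ sin φ₂ − sin φ₁ cos φ₂ cos Δλ )
  = atan2(+0.0455, +0.5073) = 5.12°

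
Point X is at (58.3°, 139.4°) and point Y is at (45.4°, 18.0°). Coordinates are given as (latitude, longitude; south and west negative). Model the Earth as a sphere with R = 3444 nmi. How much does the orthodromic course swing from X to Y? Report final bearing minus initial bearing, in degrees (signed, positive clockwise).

-109.3°

Initial bearing θ₁ = atan2(sin Δλ cos φ₂, cos φ₁ sin φ₂ − sin φ₁ cos φ₂ cos Δλ) = 318.83°
Final bearing θ₂ = (initial bearing from the destination back to the start) + 180° = 209.51°
Δθ = θ₂ − θ₁ = -109.3°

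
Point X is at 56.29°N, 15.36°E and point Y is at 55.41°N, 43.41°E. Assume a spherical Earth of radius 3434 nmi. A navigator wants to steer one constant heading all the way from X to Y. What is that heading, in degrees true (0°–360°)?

93.2°

Δψ = ln[tan(π/4+φ₂/2)/tan(π/4+φ₁/2)] = -0.0274
Δλ = +0.4896 rad (taken the short way round)
course = atan2(Δλ, Δψ) = 93.20°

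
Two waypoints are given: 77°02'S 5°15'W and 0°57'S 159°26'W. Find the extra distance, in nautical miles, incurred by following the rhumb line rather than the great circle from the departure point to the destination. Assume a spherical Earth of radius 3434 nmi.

Great circle: cos σ = sin φ₁ sin φ₂ + cos φ₁ cos φ₂ cos Δλ,  σ = 1.7577 rad → d_gc = 6035.9 nmi
Rhumb line: Δψ = +2.1581, q = Δφ/Δψ = 0.6153, d_rh = R√(Δφ²+q²Δλ²) = 7288.6 nmi
Excess = 7288.6 − 6035.9 = 1252.7 ≈ 1253 nmi

1253 nmi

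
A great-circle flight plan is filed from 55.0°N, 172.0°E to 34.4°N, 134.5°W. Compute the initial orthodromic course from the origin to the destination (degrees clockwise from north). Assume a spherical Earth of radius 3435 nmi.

96.7°

θ = atan2( sin Δλ·cos φ₂ ,  cos φ₁ sin φ₂ − sin φ₁ cos φ₂ cos Δλ )
  = atan2(+0.6633, -0.0780) = 96.71°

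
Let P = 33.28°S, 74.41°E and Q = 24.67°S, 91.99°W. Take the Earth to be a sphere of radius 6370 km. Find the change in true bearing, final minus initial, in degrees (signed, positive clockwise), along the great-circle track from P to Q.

At departure: θ₁ = atan2(sin Δλ cos φ₂, cos φ₁ sin φ₂ − sin φ₁ cos φ₂ cos Δλ) = 194.38°
At arrival: θ₂ = atan2(sin Δλ cos φ₁, −cos φ₂ sin φ₁ + sin φ₂ cos φ₁ cos Δλ) = 346.80°
Δθ = θ₂ − θ₁ = +152.4°

+152.4°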